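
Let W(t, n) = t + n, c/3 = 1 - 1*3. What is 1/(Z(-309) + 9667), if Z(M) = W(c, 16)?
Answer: 1/9677 ≈ 0.00010334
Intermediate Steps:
c = -6 (c = 3*(1 - 1*3) = 3*(1 - 3) = 3*(-2) = -6)
W(t, n) = n + t
Z(M) = 10 (Z(M) = 16 - 6 = 10)
1/(Z(-309) + 9667) = 1/(10 + 9667) = 1/9677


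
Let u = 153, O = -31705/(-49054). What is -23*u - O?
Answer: -172652731/49054 ≈ -3519.6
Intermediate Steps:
O = 31705/49054 (O = -31705*(-1/49054) = 31705/49054 ≈ 0.64633)
-23*u - O = -23*153 - 1*31705/49054 = -3519 - 31705/49054 = -172652731/49054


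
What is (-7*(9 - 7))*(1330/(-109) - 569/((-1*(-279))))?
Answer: 6063274/30411 ≈ 199.38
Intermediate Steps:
(-7*(9 - 7))*(1330/(-109) - 569/((-1*(-279)))) = (-7*2)*(1330*(-1/109) - 569/279) = -14*(-1330/109 - 569*1/279) = -14*(-1330/109 - 569/279) = -14*(-433091/30411) = 6063274/30411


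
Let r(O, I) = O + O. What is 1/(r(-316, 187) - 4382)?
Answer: -1/5014 ≈ -0.00019944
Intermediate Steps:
r(O, I) = 2*O
1/(r(-316, 187) - 4382) = 1/(2*(-316) - 4382) = 1/(-632 - 4382) = 1/(-5014) = -1/5014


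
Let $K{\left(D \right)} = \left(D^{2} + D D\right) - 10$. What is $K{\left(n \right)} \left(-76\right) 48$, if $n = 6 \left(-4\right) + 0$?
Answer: $-4166016$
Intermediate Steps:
$n = -24$ ($n = -24 + 0 = -24$)
$K{\left(D \right)} = -10 + 2 D^{2}$ ($K{\left(D \right)} = \left(D^{2} + D^{2}\right) - 10 = 2 D^{2} - 10 = -10 + 2 D^{2}$)
$K{\left(n \right)} \left(-76\right) 48 = \left(-10 + 2 \left(-24\right)^{2}\right) \left(-76\right) 48 = \left(-10 + 2 \cdot 576\right) \left(-76\right) 48 = \left(-10 + 1152\right) \left(-76\right) 48 = 1142 \left(-76\right) 48 = \left(-86792\right) 48 = -4166016$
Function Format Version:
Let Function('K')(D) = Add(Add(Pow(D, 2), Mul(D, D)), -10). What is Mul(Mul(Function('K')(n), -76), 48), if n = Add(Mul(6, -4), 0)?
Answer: -4166016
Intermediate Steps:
n = -24 (n = Add(-24, 0) = -24)
Function('K')(D) = Add(-10, Mul(2, Pow(D, 2))) (Function('K')(D) = Add(Add(Pow(D, 2), Pow(D, 2)), -10) = Add(Mul(2, Pow(D, 2)), -10) = Add(-10, Mul(2, Pow(D, 2))))
Mul(Mul(Function('K')(n), -76), 48) = Mul(Mul(Add(-10, Mul(2, Pow(-24, 2))), -76), 48) = Mul(Mul(Add(-10, Mul(2, 576)), -76), 48) = Mul(Mul(Add(-10, 1152), -76), 48) = Mul(Mul(1142, -76), 48) = Mul(-86792, 48) = -4166016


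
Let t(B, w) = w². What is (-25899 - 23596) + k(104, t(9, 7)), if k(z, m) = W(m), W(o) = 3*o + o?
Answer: -49299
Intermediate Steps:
W(o) = 4*o
k(z, m) = 4*m
(-25899 - 23596) + k(104, t(9, 7)) = (-25899 - 23596) + 4*7² = -49495 + 4*49 = -49495 + 196 = -49299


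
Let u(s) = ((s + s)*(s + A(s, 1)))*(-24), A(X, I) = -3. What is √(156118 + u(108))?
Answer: I*√388202 ≈ 623.06*I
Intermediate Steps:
u(s) = -48*s*(-3 + s) (u(s) = ((s + s)*(s - 3))*(-24) = ((2*s)*(-3 + s))*(-24) = (2*s*(-3 + s))*(-24) = -48*s*(-3 + s))
√(156118 + u(108)) = √(156118 + 48*108*(3 - 1*108)) = √(156118 + 48*108*(3 - 108)) = √(156118 + 48*108*(-105)) = √(156118 - 544320) = √(-388202) = I*√388202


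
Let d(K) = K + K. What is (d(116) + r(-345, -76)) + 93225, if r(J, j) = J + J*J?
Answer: 212137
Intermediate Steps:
d(K) = 2*K
r(J, j) = J + J**2
(d(116) + r(-345, -76)) + 93225 = (2*116 - 345*(1 - 345)) + 93225 = (232 - 345*(-344)) + 93225 = (232 + 118680) + 93225 = 118912 + 93225 = 212137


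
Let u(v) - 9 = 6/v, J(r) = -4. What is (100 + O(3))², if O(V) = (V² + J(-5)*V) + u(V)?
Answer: 11664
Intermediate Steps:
u(v) = 9 + 6/v
O(V) = 9 + V² - 4*V + 6/V (O(V) = (V² - 4*V) + (9 + 6/V) = 9 + V² - 4*V + 6/V)
(100 + O(3))² = (100 + (9 + 3² - 4*3 + 6/3))² = (100 + (9 + 9 - 12 + 6*(⅓)))² = (100 + (9 + 9 - 12 + 2))² = (100 + 8)² = 108² = 11664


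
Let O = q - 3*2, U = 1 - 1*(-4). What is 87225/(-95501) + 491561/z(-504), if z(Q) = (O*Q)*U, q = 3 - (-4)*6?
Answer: -1052255389/103141080 ≈ -10.202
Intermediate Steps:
q = 27 (q = 3 - 1*(-24) = 3 + 24 = 27)
U = 5 (U = 1 + 4 = 5)
O = 21 (O = 27 - 3*2 = 27 - 6 = 21)
z(Q) = 105*Q (z(Q) = (21*Q)*5 = 105*Q)
87225/(-95501) + 491561/z(-504) = 87225/(-95501) + 491561/((105*(-504))) = 87225*(-1/95501) + 491561/(-52920) = -87225/95501 + 491561*(-1/52920) = -87225/95501 - 70223/7560 = -1052255389/103141080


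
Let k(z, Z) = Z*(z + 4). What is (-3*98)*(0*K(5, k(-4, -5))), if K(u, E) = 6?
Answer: 0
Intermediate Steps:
k(z, Z) = Z*(4 + z)
(-3*98)*(0*K(5, k(-4, -5))) = (-3*98)*(0*6) = -294*0 = 0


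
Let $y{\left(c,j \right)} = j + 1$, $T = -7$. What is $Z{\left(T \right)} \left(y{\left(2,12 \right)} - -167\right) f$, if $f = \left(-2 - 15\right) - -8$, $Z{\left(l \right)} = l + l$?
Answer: $22680$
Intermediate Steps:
$y{\left(c,j \right)} = 1 + j$
$Z{\left(l \right)} = 2 l$
$f = -9$ ($f = -17 + 8 = -9$)
$Z{\left(T \right)} \left(y{\left(2,12 \right)} - -167\right) f = 2 \left(-7\right) \left(\left(1 + 12\right) - -167\right) \left(-9\right) = - 14 \left(13 + 167\right) \left(-9\right) = - 14 \cdot 180 \left(-9\right) = \left(-14\right) \left(-1620\right) = 22680$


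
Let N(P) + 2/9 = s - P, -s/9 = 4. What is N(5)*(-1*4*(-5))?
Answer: -7420/9 ≈ -824.44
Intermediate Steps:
s = -36 (s = -9*4 = -36)
N(P) = -326/9 - P (N(P) = -2/9 + (-36 - P) = -326/9 - P)
N(5)*(-1*4*(-5)) = (-326/9 - 1*5)*(-1*4*(-5)) = (-326/9 - 5)*(-4*(-5)) = -371/9*20 = -7420/9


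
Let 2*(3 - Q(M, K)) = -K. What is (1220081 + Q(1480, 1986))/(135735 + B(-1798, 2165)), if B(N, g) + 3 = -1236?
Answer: 1221077/134496 ≈ 9.0789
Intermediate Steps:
Q(M, K) = 3 + K/2 (Q(M, K) = 3 - (-1)*K/2 = 3 + K/2)
B(N, g) = -1239 (B(N, g) = -3 - 1236 = -1239)
(1220081 + Q(1480, 1986))/(135735 + B(-1798, 2165)) = (1220081 + (3 + (½)*1986))/(135735 - 1239) = (1220081 + (3 + 993))/134496 = (1220081 + 996)*(1/134496) = 1221077*(1/134496) = 1221077/134496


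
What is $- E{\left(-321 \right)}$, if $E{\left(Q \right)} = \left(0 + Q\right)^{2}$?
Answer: $-103041$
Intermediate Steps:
$E{\left(Q \right)} = Q^{2}$
$- E{\left(-321 \right)} = - \left(-321\right)^{2} = \left(-1\right) 103041 = -103041$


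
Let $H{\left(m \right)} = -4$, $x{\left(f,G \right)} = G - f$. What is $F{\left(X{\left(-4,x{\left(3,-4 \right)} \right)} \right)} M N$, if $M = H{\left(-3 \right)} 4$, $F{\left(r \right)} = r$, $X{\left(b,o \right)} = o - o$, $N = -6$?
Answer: $0$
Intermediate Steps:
$X{\left(b,o \right)} = 0$
$M = -16$ ($M = \left(-4\right) 4 = -16$)
$F{\left(X{\left(-4,x{\left(3,-4 \right)} \right)} \right)} M N = 0 \left(-16\right) \left(-6\right) = 0 \left(-6\right) = 0$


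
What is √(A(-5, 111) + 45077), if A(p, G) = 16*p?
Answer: √44997 ≈ 212.13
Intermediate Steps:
√(A(-5, 111) + 45077) = √(16*(-5) + 45077) = √(-80 + 45077) = √44997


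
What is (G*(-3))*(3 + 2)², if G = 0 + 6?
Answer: -450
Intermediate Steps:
G = 6
(G*(-3))*(3 + 2)² = (6*(-3))*(3 + 2)² = -18*5² = -18*25 = -450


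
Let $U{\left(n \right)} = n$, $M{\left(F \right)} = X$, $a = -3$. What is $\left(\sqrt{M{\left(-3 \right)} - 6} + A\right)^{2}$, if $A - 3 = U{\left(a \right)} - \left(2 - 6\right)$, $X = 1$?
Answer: $\left(4 + i \sqrt{5}\right)^{2} \approx 11.0 + 17.889 i$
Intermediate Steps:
$M{\left(F \right)} = 1$
$A = 4$ ($A = 3 - \left(5 - 6\right) = 3 - -1 = 3 + \left(-3 + 4\right) = 3 + 1 = 4$)
$\left(\sqrt{M{\left(-3 \right)} - 6} + A\right)^{2} = \left(\sqrt{1 - 6} + 4\right)^{2} = \left(\sqrt{-5} + 4\right)^{2} = \left(i \sqrt{5} + 4\right)^{2} = \left(4 + i \sqrt{5}\right)^{2}$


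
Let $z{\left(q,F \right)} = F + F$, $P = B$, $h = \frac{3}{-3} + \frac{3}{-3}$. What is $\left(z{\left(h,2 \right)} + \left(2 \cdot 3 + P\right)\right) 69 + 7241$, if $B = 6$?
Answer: $8345$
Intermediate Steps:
$h = -2$ ($h = 3 \left(- \frac{1}{3}\right) + 3 \left(- \frac{1}{3}\right) = -1 - 1 = -2$)
$P = 6$
$z{\left(q,F \right)} = 2 F$
$\left(z{\left(h,2 \right)} + \left(2 \cdot 3 + P\right)\right) 69 + 7241 = \left(2 \cdot 2 + \left(2 \cdot 3 + 6\right)\right) 69 + 7241 = \left(4 + \left(6 + 6\right)\right) 69 + 7241 = \left(4 + 12\right) 69 + 7241 = 16 \cdot 69 + 7241 = 1104 + 7241 = 8345$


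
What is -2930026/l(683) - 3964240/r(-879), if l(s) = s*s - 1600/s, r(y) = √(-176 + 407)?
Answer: -2001207758/318610387 - 566320*√231/33 ≈ -2.6083e+5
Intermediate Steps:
r(y) = √231
l(s) = s² - 1600/s
-2930026/l(683) - 3964240/r(-879) = -2930026*683/(-1600 + 683³) - 3964240*√231/231 = -2930026*683/(-1600 + 318611987) - 566320*√231/33 = -2930026/((1/683)*318610387) - 566320*√231/33 = -2930026/318610387/683 - 566320*√231/33 = -2930026*683/318610387 - 566320*√231/33 = -2001207758/318610387 - 566320*√231/33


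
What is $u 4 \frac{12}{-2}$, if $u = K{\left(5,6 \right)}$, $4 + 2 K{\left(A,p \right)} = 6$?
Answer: $-24$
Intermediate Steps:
$K{\left(A,p \right)} = 1$ ($K{\left(A,p \right)} = -2 + \frac{1}{2} \cdot 6 = -2 + 3 = 1$)
$u = 1$
$u 4 \frac{12}{-2} = 1 \cdot 4 \frac{12}{-2} = 4 \cdot 12 \left(- \frac{1}{2}\right) = 4 \left(-6\right) = -24$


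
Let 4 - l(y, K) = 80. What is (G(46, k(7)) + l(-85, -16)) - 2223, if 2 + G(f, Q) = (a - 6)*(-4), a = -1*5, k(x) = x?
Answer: -2257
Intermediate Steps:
l(y, K) = -76 (l(y, K) = 4 - 1*80 = 4 - 80 = -76)
a = -5
G(f, Q) = 42 (G(f, Q) = -2 + (-5 - 6)*(-4) = -2 - 11*(-4) = -2 + 44 = 42)
(G(46, k(7)) + l(-85, -16)) - 2223 = (42 - 76) - 2223 = -34 - 2223 = -2257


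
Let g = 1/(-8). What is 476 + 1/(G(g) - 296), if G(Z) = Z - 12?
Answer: 1173332/2465 ≈ 476.00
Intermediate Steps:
g = -⅛ ≈ -0.12500
G(Z) = -12 + Z
476 + 1/(G(g) - 296) = 476 + 1/((-12 - ⅛) - 296) = 476 + 1/(-97/8 - 296) = 476 + 1/(-2465/8) = 476 - 8/2465 = 1173332/2465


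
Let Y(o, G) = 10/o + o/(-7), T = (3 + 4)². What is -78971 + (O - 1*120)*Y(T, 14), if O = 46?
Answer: -3844937/49 ≈ -78468.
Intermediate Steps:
T = 49 (T = 7² = 49)
Y(o, G) = 10/o - o/7 (Y(o, G) = 10/o + o*(-⅐) = 10/o - o/7)
-78971 + (O - 1*120)*Y(T, 14) = -78971 + (46 - 1*120)*(10/49 - ⅐*49) = -78971 + (46 - 120)*(10*(1/49) - 7) = -78971 - 74*(10/49 - 7) = -78971 - 74*(-333/49) = -78971 + 24642/49 = -3844937/49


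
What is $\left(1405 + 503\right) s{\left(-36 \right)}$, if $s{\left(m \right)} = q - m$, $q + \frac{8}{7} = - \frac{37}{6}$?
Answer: $\frac{383190}{7} \approx 54741.0$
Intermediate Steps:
$q = - \frac{307}{42}$ ($q = - \frac{8}{7} - \frac{37}{6} = - \frac{307}{42} \approx -7.3095$)
$s{\left(m \right)} = - \frac{307}{42} - m$
$\left(1405 + 503\right) s{\left(-36 \right)} = \left(1405 + 503\right) \left(- \frac{307}{42} - -36\right) = 1908 \left(- \frac{307}{42} + 36\right) = 1908 \cdot \frac{1205}{42} = \frac{383190}{7}$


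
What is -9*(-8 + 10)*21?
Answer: -378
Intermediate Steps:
-9*(-8 + 10)*21 = -9*2*21 = -18*21 = -378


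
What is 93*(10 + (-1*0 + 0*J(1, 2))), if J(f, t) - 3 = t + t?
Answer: 930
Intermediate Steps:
J(f, t) = 3 + 2*t (J(f, t) = 3 + (t + t) = 3 + 2*t)
93*(10 + (-1*0 + 0*J(1, 2))) = 93*(10 + (-1*0 + 0*(3 + 2*2))) = 93*(10 + (0 + 0*(3 + 4))) = 93*(10 + (0 + 0*7)) = 93*(10 + (0 + 0)) = 93*(10 + 0) = 93*10 = 930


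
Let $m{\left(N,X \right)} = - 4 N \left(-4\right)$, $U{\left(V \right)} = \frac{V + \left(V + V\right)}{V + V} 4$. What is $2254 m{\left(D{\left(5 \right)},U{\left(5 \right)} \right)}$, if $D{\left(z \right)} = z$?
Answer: $180320$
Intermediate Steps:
$U{\left(V \right)} = 6$ ($U{\left(V \right)} = \frac{V + 2 V}{2 V} 4 = 3 V \frac{1}{2 V} 4 = \frac{3}{2} \cdot 4 = 6$)
$m{\left(N,X \right)} = 16 N$
$2254 m{\left(D{\left(5 \right)},U{\left(5 \right)} \right)} = 2254 \cdot 16 \cdot 5 = 2254 \cdot 80 = 180320$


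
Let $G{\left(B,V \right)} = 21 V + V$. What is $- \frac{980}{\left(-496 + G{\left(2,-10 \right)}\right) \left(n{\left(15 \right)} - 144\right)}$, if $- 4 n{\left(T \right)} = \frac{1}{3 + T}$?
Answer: $- \frac{17640}{1856051} \approx -0.0095041$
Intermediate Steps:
$n{\left(T \right)} = - \frac{1}{4 \left(3 + T\right)}$
$G{\left(B,V \right)} = 22 V$
$- \frac{980}{\left(-496 + G{\left(2,-10 \right)}\right) \left(n{\left(15 \right)} - 144\right)} = - \frac{980}{\left(-496 + 22 \left(-10\right)\right) \left(- \frac{1}{12 + 4 \cdot 15} - 144\right)} = - \frac{980}{\left(-496 - 220\right) \left(- \frac{1}{12 + 60} - 144\right)} = - \frac{980}{\left(-716\right) \left(- \frac{1}{72} - 144\right)} = - \frac{980}{\left(-716\right) \left(- \frac{10369}{72}\right)} = - \frac{980}{\frac{1856051}{18}} = \left(-980\right) \frac{18}{1856051} = - \frac{17640}{1856051}$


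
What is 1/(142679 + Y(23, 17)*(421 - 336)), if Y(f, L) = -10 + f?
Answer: 1/143784 ≈ 6.9549e-6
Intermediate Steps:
1/(142679 + Y(23, 17)*(421 - 336)) = 1/(142679 + (-10 + 23)*(421 - 336)) = 1/(142679 + 13*85) = 1/(142679 + 1105) = 1/143784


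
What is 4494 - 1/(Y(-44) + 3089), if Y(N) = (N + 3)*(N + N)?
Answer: 30096317/6697 ≈ 4494.0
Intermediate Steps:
Y(N) = 2*N*(3 + N) (Y(N) = (3 + N)*(2*N) = 2*N*(3 + N))
4494 - 1/(Y(-44) + 3089) = 4494 - 1/(2*(-44)*(3 - 44) + 3089) = 4494 - 1/(2*(-44)*(-41) + 3089) = 4494 - 1/(3608 + 3089) = 4494 - 1/6697 = 30096317/6697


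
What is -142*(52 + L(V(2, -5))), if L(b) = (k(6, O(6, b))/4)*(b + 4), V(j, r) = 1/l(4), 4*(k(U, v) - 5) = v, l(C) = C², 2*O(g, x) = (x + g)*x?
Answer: -531623079/65536 ≈ -8111.9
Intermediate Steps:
O(g, x) = x*(g + x)/2 (O(g, x) = ((x + g)*x)/2 = ((g + x)*x)/2 = (x*(g + x))/2 = x*(g + x)/2)
k(U, v) = 5 + v/4
V(j, r) = 1/16 (V(j, r) = 1/(4²) = 1/16)
L(b) = (4 + b)*(5/4 + b*(6 + b)/32) (L(b) = ((5 + (b*(6 + b)/2)/4)/4)*(b + 4) = ((5 + b*(6 + b)/8)*(¼))*(4 + b) = (5/4 + b*(6 + b)/32)*(4 + b) = (4 + b)*(5/4 + b*(6 + b)/32))
-142*(52 + L(V(2, -5))) = -142*(52 + (4 + 1/16)*(40 + (6 + 1/16)/16)/32) = -142*(52 + (1/32)*(65/16)*(40 + (1/16)*(97/16))) = -142*(52 + (1/32)*(65/16)*(40 + 97/256)) = -142*(52 + (1/32)*(65/16)*(10337/256)) = -142*(52 + 671905/131072) = -142*7487649/131072 = -531623079/65536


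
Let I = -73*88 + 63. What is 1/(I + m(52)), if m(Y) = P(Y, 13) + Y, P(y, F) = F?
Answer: -1/6296 ≈ -0.00015883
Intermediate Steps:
m(Y) = 13 + Y
I = -6361 (I = -6424 + 63 = -6361)
1/(I + m(52)) = 1/(-6361 + (13 + 52)) = 1/(-6361 + 65) = 1/(-6296) = -1/6296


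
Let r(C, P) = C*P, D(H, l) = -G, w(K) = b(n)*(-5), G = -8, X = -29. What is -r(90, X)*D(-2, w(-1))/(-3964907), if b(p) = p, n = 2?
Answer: -20880/3964907 ≈ -0.0052662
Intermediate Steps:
w(K) = -10 (w(K) = 2*(-5) = -10)
D(H, l) = 8 (D(H, l) = -1*(-8) = 8)
-r(90, X)*D(-2, w(-1))/(-3964907) = -(90*(-29))*8/(-3964907) = -(-2610*8)*(-1)/3964907 = -(-20880)*(-1)/3964907 = -1*20880/3964907 = -20880/3964907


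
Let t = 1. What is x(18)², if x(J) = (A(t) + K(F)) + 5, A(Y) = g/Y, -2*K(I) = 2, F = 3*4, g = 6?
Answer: 100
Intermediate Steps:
F = 12
K(I) = -1 (K(I) = -½*2 = -1)
A(Y) = 6/Y
x(J) = 10 (x(J) = (6/1 - 1) + 5 = (6*1 - 1) + 5 = (6 - 1) + 5 = 5 + 5 = 10)
x(18)² = 10² = 100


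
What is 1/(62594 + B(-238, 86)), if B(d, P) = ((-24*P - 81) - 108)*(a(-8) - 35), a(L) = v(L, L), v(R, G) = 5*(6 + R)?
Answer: 1/163979 ≈ 6.0983e-6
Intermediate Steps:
v(R, G) = 30 + 5*R
a(L) = 30 + 5*L
B(d, P) = 8505 + 1080*P (B(d, P) = ((-24*P - 81) - 108)*((30 + 5*(-8)) - 35) = ((-81 - 24*P) - 108)*((30 - 40) - 35) = (-189 - 24*P)*(-10 - 35) = (-189 - 24*P)*(-45) = 8505 + 1080*P)
1/(62594 + B(-238, 86)) = 1/(62594 + (8505 + 1080*86)) = 1/(62594 + (8505 + 92880)) = 1/(62594 + 101385) = 1/163979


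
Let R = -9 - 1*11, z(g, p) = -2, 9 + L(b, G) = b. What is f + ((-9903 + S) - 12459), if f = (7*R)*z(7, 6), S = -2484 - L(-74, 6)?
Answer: -24483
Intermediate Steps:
L(b, G) = -9 + b
S = -2401 (S = -2484 - (-9 - 74) = -2484 - 1*(-83) = -2484 + 83 = -2401)
R = -20 (R = -9 - 11 = -20)
f = 280 (f = (7*(-20))*(-2) = -140*(-2) = 280)
f + ((-9903 + S) - 12459) = 280 + ((-9903 - 2401) - 12459) = 280 + (-12304 - 12459) = 280 - 24763 = -24483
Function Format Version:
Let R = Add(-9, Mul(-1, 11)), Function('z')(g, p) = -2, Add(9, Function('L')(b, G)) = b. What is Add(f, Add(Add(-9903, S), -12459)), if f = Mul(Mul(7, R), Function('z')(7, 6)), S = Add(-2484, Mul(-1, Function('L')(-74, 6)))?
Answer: -24483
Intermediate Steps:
Function('L')(b, G) = Add(-9, b)
S = -2401 (S = Add(-2484, Mul(-1, Add(-9, -74))) = Add(-2484, Mul(-1, -83)) = Add(-2484, 83) = -2401)
R = -20 (R = Add(-9, -11) = -20)
f = 280 (f = Mul(Mul(7, -20), -2) = Mul(-140, -2) = 280)
Add(f, Add(Add(-9903, S), -12459)) = Add(280, Add(Add(-9903, -2401), -12459)) = Add(280, Add(-12304, -12459)) = Add(280, -24763) = -24483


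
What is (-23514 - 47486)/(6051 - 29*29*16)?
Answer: 14200/1481 ≈ 9.5881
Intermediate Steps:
(-23514 - 47486)/(6051 - 29*29*16) = -71000/(6051 - 841*16) = -71000/(6051 - 13456) = -71000/(-7405) = -71000*(-1/7405) = 14200/1481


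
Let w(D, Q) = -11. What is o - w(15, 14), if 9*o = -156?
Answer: -19/3 ≈ -6.3333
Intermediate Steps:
o = -52/3 (o = (1/9)*(-156) = -52/3 ≈ -17.333)
o - w(15, 14) = -52/3 - 1*(-11) = -52/3 + 11 = -19/3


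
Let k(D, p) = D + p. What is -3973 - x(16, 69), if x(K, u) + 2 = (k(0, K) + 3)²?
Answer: -4332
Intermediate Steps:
x(K, u) = -2 + (3 + K)² (x(K, u) = -2 + ((0 + K) + 3)² = -2 + (K + 3)² = -2 + (3 + K)²)
-3973 - x(16, 69) = -3973 - (-2 + (3 + 16)²) = -3973 - (-2 + 19²) = -3973 - (-2 + 361) = -3973 - 1*359 = -3973 - 359 = -4332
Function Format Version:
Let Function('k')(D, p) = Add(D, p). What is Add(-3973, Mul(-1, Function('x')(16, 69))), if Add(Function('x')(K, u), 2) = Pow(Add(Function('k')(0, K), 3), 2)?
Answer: -4332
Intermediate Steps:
Function('x')(K, u) = Add(-2, Pow(Add(3, K), 2)) (Function('x')(K, u) = Add(-2, Pow(Add(Add(0, K), 3), 2)) = Add(-2, Pow(Add(K, 3), 2)) = Add(-2, Pow(Add(3, K), 2)))
Add(-3973, Mul(-1, Function('x')(16, 69))) = Add(-3973, Mul(-1, Add(-2, Pow(Add(3, 16), 2)))) = Add(-3973, Mul(-1, Add(-2, Pow(19, 2)))) = Add(-3973, Mul(-1, Add(-2, 361))) = Add(-3973, Mul(-1, 359)) = Add(-3973, -359) = -4332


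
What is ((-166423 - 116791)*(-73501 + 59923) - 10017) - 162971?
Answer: 3845306704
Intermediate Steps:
((-166423 - 116791)*(-73501 + 59923) - 10017) - 162971 = (-283214*(-13578) - 10017) - 162971 = (3845479692 - 10017) - 162971 = 3845469675 - 162971 = 3845306704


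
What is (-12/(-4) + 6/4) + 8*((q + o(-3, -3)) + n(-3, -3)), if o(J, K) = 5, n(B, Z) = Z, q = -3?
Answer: -7/2 ≈ -3.5000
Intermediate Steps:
(-12/(-4) + 6/4) + 8*((q + o(-3, -3)) + n(-3, -3)) = (-12/(-4) + 6/4) + 8*((-3 + 5) - 3) = (-12*(-¼) + 6*(¼)) + 8*(2 - 3) = (3 + 3/2) + 8*(-1) = 9/2 - 8 = -7/2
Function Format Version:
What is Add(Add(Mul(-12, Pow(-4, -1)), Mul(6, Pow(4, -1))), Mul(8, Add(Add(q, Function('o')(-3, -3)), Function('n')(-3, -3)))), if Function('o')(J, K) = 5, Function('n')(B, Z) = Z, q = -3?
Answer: Rational(-7, 2) ≈ -3.5000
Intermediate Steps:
Add(Add(Mul(-12, Pow(-4, -1)), Mul(6, Pow(4, -1))), Mul(8, Add(Add(q, Function('o')(-3, -3)), Function('n')(-3, -3)))) = Add(Add(Mul(-12, Pow(-4, -1)), Mul(6, Pow(4, -1))), Mul(8, Add(Add(-3, 5), -3))) = Add(Add(Mul(-12, Rational(-1, 4)), Mul(6, Rational(1, 4))), Mul(8, Add(2, -3))) = Add(Add(3, Rational(3, 2)), Mul(8, -1)) = Add(Rational(9, 2), -8) = Rational(-7, 2)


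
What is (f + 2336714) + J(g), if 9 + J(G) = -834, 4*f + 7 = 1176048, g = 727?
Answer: 10519525/4 ≈ 2.6299e+6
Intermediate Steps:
f = 1176041/4 (f = -7/4 + (¼)*1176048 = -7/4 + 294012 = 1176041/4 ≈ 2.9401e+5)
J(G) = -843 (J(G) = -9 - 834 = -843)
(f + 2336714) + J(g) = (1176041/4 + 2336714) - 843 = 10522897/4 - 843 = 10519525/4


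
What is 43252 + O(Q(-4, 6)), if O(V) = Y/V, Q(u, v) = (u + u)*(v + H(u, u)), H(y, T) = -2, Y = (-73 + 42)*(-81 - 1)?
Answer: 690761/16 ≈ 43173.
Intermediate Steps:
Y = 2542 (Y = -31*(-82) = 2542)
Q(u, v) = 2*u*(-2 + v) (Q(u, v) = (u + u)*(v - 2) = (2*u)*(-2 + v) = 2*u*(-2 + v))
O(V) = 2542/V
43252 + O(Q(-4, 6)) = 43252 + 2542/((2*(-4)*(-2 + 6))) = 43252 + 2542/((2*(-4)*4)) = 43252 + 2542/(-32) = 43252 + 2542*(-1/32) = 43252 - 1271/16 = 690761/16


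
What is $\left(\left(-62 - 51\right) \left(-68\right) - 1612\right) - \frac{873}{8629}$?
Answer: $\frac{52394415}{8629} \approx 6071.9$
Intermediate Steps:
$\left(\left(-62 - 51\right) \left(-68\right) - 1612\right) - \frac{873}{8629} = \left(\left(-113\right) \left(-68\right) - 1612\right) - 873 \cdot \frac{1}{8629} = \left(7684 - 1612\right) - \frac{873}{8629} = 6072 - \frac{873}{8629} = \frac{52394415}{8629}$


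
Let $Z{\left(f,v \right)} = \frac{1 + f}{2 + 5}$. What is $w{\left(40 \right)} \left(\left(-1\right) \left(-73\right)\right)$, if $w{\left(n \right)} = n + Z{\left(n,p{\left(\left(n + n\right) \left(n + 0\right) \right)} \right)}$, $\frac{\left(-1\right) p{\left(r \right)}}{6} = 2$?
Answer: $\frac{23433}{7} \approx 3347.6$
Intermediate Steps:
$p{\left(r \right)} = -12$ ($p{\left(r \right)} = \left(-6\right) 2 = -12$)
$Z{\left(f,v \right)} = \frac{1}{7} + \frac{f}{7}$ ($Z{\left(f,v \right)} = \frac{1 + f}{7} = \left(1 + f\right) \frac{1}{7} = \frac{1}{7} + \frac{f}{7}$)
$w{\left(n \right)} = \frac{1}{7} + \frac{8 n}{7}$ ($w{\left(n \right)} = n + \left(\frac{1}{7} + \frac{n}{7}\right) = \frac{1}{7} + \frac{8 n}{7}$)
$w{\left(40 \right)} \left(\left(-1\right) \left(-73\right)\right) = \left(\frac{1}{7} + \frac{8}{7} \cdot 40\right) \left(\left(-1\right) \left(-73\right)\right) = \left(\frac{1}{7} + \frac{320}{7}\right) 73 = \frac{321}{7} \cdot 73 = \frac{23433}{7}$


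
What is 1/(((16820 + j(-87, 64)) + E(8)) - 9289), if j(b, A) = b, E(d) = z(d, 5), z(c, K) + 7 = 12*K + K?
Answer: 1/7502 ≈ 0.00013330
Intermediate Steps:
z(c, K) = -7 + 13*K (z(c, K) = -7 + (12*K + K) = -7 + 13*K)
E(d) = 58 (E(d) = -7 + 13*5 = -7 + 65 = 58)
1/(((16820 + j(-87, 64)) + E(8)) - 9289) = 1/(((16820 - 87) + 58) - 9289) = 1/((16733 + 58) - 9289) = 1/(16791 - 9289) = 1/7502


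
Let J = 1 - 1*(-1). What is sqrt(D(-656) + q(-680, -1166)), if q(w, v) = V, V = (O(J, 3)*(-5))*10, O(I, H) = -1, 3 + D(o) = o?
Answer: I*sqrt(609) ≈ 24.678*I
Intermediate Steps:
J = 2 (J = 1 + 1 = 2)
D(o) = -3 + o
V = 50 (V = -1*(-5)*10 = 5*10 = 50)
q(w, v) = 50
sqrt(D(-656) + q(-680, -1166)) = sqrt((-3 - 656) + 50) = sqrt(-659 + 50) = sqrt(-609) = I*sqrt(609)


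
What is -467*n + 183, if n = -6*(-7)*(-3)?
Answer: 59025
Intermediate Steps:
n = -126 (n = 42*(-3) = -126)
-467*n + 183 = -467*(-126) + 183 = 58842 + 183 = 59025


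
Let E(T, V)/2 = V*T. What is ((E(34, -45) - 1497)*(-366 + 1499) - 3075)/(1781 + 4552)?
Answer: -1722052/2111 ≈ -815.75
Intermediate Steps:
E(T, V) = 2*T*V (E(T, V) = 2*(V*T) = 2*(T*V) = 2*T*V)
((E(34, -45) - 1497)*(-366 + 1499) - 3075)/(1781 + 4552) = ((2*34*(-45) - 1497)*(-366 + 1499) - 3075)/(1781 + 4552) = ((-3060 - 1497)*1133 - 3075)/6333 = (-4557*1133 - 3075)*(1/6333) = (-5163081 - 3075)*(1/6333) = -5166156*1/6333 = -1722052/2111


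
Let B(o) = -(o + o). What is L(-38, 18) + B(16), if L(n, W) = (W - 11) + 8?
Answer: -17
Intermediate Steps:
B(o) = -2*o
L(n, W) = -3 + W (L(n, W) = (-11 + W) + 8 = -3 + W)
L(-38, 18) + B(16) = (-3 + 18) - 2*16 = 15 - 32 = -17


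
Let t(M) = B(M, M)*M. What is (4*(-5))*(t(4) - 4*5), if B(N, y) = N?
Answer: 80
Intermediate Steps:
t(M) = M**2 (t(M) = M*M = M**2)
(4*(-5))*(t(4) - 4*5) = (4*(-5))*(4**2 - 4*5) = -20*(16 - 20) = -20*(-4) = 80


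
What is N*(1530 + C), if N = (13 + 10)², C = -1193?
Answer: 178273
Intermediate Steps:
N = 529 (N = 23² = 529)
N*(1530 + C) = 529*(1530 - 1193) = 529*337 = 178273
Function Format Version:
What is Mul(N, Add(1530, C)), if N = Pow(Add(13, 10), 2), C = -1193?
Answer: 178273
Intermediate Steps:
N = 529 (N = Pow(23, 2) = 529)
Mul(N, Add(1530, C)) = Mul(529, Add(1530, -1193)) = Mul(529, 337) = 178273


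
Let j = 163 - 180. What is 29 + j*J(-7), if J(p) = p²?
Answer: -804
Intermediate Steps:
j = -17
29 + j*J(-7) = 29 - 17*(-7)² = 29 - 17*49 = 29 - 833 = -804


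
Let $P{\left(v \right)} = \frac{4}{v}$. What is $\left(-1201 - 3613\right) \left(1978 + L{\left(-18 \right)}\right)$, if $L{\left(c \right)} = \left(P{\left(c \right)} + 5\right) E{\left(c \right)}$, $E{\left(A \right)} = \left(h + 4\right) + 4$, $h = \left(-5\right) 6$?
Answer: $- \frac{81144784}{9} \approx -9.0161 \cdot 10^{6}$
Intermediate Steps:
$h = -30$
$E{\left(A \right)} = -22$ ($E{\left(A \right)} = \left(-30 + 4\right) + 4 = -26 + 4 = -22$)
$L{\left(c \right)} = -110 - \frac{88}{c}$ ($L{\left(c \right)} = \left(\frac{4}{c} + 5\right) \left(-22\right) = \left(5 + \frac{4}{c}\right) \left(-22\right) = -110 - \frac{88}{c}$)
$\left(-1201 - 3613\right) \left(1978 + L{\left(-18 \right)}\right) = \left(-1201 - 3613\right) \left(1978 - \left(110 + \frac{88}{-18}\right)\right) = - 4814 \left(1978 - \frac{946}{9}\right) = \left(-4814\right) \frac{16856}{9} = - \frac{81144784}{9}$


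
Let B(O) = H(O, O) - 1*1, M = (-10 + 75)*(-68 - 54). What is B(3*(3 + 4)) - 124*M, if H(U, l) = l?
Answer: 983340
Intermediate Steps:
M = -7930 (M = 65*(-122) = -7930)
B(O) = -1 + O (B(O) = O - 1*1 = O - 1 = -1 + O)
B(3*(3 + 4)) - 124*M = (-1 + 3*(3 + 4)) - 124*(-7930) = (-1 + 3*7) + 983320 = (-1 + 21) + 983320 = 20 + 983320 = 983340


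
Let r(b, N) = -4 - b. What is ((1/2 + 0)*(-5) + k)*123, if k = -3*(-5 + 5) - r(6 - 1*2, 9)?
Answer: 1353/2 ≈ 676.50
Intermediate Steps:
k = 8 (k = -3*(-5 + 5) - (-4 - (6 - 1*2)) = -3*0 - (-4 - (6 - 2)) = 0 - (-4 - 1*4) = 0 - (-4 - 4) = 0 - 1*(-8) = 0 + 8 = 8)
((1/2 + 0)*(-5) + k)*123 = ((1/2 + 0)*(-5) + 8)*123 = ((½ + 0)*(-5) + 8)*123 = ((½)*(-5) + 8)*123 = (-5/2 + 8)*123 = (11/2)*123 = 1353/2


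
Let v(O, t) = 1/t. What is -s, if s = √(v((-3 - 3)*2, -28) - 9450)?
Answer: -I*√1852207/14 ≈ -97.211*I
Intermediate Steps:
s = I*√1852207/14 (s = √(1/(-28) - 9450) = √(-1/28 - 9450) = √(-264601/28) = I*√1852207/14 ≈ 97.211*I)
-s = -I*√1852207/14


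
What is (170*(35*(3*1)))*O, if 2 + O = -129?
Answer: -2338350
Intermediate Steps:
O = -131 (O = -2 - 129 = -131)
(170*(35*(3*1)))*O = (170*(35*(3*1)))*(-131) = (170*(35*3))*(-131) = (170*105)*(-131) = 17850*(-131) = -2338350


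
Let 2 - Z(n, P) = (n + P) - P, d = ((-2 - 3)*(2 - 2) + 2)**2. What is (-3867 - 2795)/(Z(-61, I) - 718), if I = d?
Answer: 6662/655 ≈ 10.171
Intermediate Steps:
d = 4 (d = (-5*0 + 2)**2 = (0 + 2)**2 = 2**2 = 4)
I = 4
Z(n, P) = 2 - n (Z(n, P) = 2 - ((n + P) - P) = 2 - ((P + n) - P) = 2 - n)
(-3867 - 2795)/(Z(-61, I) - 718) = (-3867 - 2795)/((2 - 1*(-61)) - 718) = -6662/((2 + 61) - 718) = -6662/(63 - 718) = -6662/(-655) = -6662*(-1/655) = 6662/655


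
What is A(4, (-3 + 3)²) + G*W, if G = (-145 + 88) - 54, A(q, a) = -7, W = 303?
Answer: -33640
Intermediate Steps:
G = -111 (G = -57 - 54 = -111)
A(4, (-3 + 3)²) + G*W = -7 - 111*303 = -7 - 33633 = -33640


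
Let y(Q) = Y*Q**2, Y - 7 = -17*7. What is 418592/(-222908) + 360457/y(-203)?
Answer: -71868629089/36743263088 ≈ -1.9560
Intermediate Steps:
Y = -112 (Y = 7 - 17*7 = 7 - 119 = -112)
y(Q) = -112*Q**2
418592/(-222908) + 360457/y(-203) = 418592/(-222908) + 360457/((-112*(-203)**2)) = 418592*(-1/222908) + 360457/((-112*41209)) = -104648/55727 + 360457/(-4615408) = -104648/55727 + 360457*(-1/4615408) = -104648/55727 - 360457/4615408 = -71868629089/36743263088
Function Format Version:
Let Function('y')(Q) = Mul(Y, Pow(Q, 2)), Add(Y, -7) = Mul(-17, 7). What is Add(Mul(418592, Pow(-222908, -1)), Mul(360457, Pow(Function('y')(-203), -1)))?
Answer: Rational(-71868629089, 36743263088) ≈ -1.9560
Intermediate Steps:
Y = -112 (Y = Add(7, Mul(-17, 7)) = Add(7, -119) = -112)
Function('y')(Q) = Mul(-112, Pow(Q, 2))
Add(Mul(418592, Pow(-222908, -1)), Mul(360457, Pow(Function('y')(-203), -1))) = Add(Mul(418592, Pow(-222908, -1)), Mul(360457, Pow(Mul(-112, Pow(-203, 2)), -1))) = Add(Mul(418592, Rational(-1, 222908)), Mul(360457, Pow(Mul(-112, 41209), -1))) = Add(Rational(-104648, 55727), Mul(360457, Pow(-4615408, -1))) = Add(Rational(-104648, 55727), Mul(360457, Rational(-1, 4615408))) = Add(Rational(-104648, 55727), Rational(-360457, 4615408)) = Rational(-71868629089, 36743263088)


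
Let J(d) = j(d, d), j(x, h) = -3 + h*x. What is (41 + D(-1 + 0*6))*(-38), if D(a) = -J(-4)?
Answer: -1064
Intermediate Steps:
J(d) = -3 + d² (J(d) = -3 + d*d = -3 + d²)
D(a) = -13 (D(a) = -(-3 + (-4)²) = -(-3 + 16) = -1*13 = -13)
(41 + D(-1 + 0*6))*(-38) = (41 - 13)*(-38) = 28*(-38) = -1064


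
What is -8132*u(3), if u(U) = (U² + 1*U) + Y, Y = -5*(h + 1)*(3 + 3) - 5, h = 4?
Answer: 1162876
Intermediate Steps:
Y = -155 (Y = -5*(4 + 1)*(3 + 3) - 5 = -25*6 - 5 = -5*30 - 5 = -150 - 5 = -155)
u(U) = -155 + U + U² (u(U) = (U² + 1*U) - 155 = (U² + U) - 155 = (U + U²) - 155 = -155 + U + U²)
-8132*u(3) = -8132*(-155 + 3 + 3²) = -8132*(-155 + 3 + 9) = -8132*(-143) = 1162876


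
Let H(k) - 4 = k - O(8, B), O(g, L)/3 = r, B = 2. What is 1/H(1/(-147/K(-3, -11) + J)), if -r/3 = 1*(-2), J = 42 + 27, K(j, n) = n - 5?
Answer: -1251/17498 ≈ -0.071494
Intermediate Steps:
K(j, n) = -5 + n
J = 69
r = 6 (r = -3*(-2) = 6)
O(g, L) = 18 (O(g, L) = 3*6 = 18)
H(k) = -14 + k (H(k) = 4 + (k - 1*18) = 4 + (k - 18) = 4 + (-18 + k) = -14 + k)
1/H(1/(-147/K(-3, -11) + J)) = 1/(-14 + 1/(-147/(-5 - 11) + 69)) = 1/(-14 + 1/(-147/(-16) + 69)) = 1/(-14 + 1/(-147*(-1/16) + 69)) = 1/(-14 + 1/(147/16 + 69)) = 1/(-14 + 1/(1251/16)) = 1/(-14 + 16/1251) = 1/(-17498/1251) = -1251/17498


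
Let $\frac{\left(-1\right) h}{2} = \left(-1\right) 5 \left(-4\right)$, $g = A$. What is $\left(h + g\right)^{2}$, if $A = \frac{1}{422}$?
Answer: $\frac{284900641}{178084} \approx 1599.8$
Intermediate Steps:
$A = \frac{1}{422} \approx 0.0023697$
$g = \frac{1}{422} \approx 0.0023697$
$h = -40$ ($h = - 2 \left(-1\right) 5 \left(-4\right) = - 2 \left(\left(-5\right) \left(-4\right)\right) = \left(-2\right) 20 = -40$)
$\left(h + g\right)^{2} = \left(-40 + \frac{1}{422}\right)^{2} = \left(- \frac{16879}{422}\right)^{2} = \frac{284900641}{178084}$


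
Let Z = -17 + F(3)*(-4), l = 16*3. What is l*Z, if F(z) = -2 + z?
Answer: -1008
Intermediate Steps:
l = 48
Z = -21 (Z = -17 + (-2 + 3)*(-4) = -17 + 1*(-4) = -17 - 4 = -21)
l*Z = 48*(-21) = -1008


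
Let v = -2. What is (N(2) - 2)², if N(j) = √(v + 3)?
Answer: 1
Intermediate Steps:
N(j) = 1 (N(j) = √(-2 + 3) = √1 = 1)
(N(2) - 2)² = (1 - 2)² = (-1)² = 1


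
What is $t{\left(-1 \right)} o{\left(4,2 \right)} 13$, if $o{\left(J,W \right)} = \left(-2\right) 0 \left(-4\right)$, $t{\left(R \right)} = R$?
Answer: $0$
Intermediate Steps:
$o{\left(J,W \right)} = 0$ ($o{\left(J,W \right)} = 0 \left(-4\right) = 0$)
$t{\left(-1 \right)} o{\left(4,2 \right)} 13 = \left(-1\right) 0 \cdot 13 = 0 \cdot 13 = 0$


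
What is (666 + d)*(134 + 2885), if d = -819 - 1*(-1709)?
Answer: 4697564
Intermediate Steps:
d = 890 (d = -819 + 1709 = 890)
(666 + d)*(134 + 2885) = (666 + 890)*(134 + 2885) = 1556*3019 = 4697564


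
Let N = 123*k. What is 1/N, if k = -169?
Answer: -1/20787 ≈ -4.8107e-5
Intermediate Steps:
N = -20787 (N = 123*(-169) = -20787)
1/N = 1/(-20787) = -1/20787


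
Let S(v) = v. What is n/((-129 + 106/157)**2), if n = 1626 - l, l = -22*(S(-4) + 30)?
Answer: 54178502/405901609 ≈ 0.13348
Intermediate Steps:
l = -572 (l = -22*(-4 + 30) = -22*26 = -572)
n = 2198 (n = 1626 - 1*(-572) = 1626 + 572 = 2198)
n/((-129 + 106/157)**2) = 2198/((-129 + 106/157)**2) = 2198/((-20147/157)**2) = 2198/(405901609/24649) = 2198*(24649/405901609) = 54178502/405901609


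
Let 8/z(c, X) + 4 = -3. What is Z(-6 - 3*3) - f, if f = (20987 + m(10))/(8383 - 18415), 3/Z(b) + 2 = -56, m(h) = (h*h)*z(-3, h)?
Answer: 1377275/678832 ≈ 2.0289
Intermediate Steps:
z(c, X) = -8/7 (z(c, X) = 8/(-4 - 3) = 8/(-7) = 8*(-⅐) = -8/7)
m(h) = -8*h²/7 (m(h) = (h*h)*(-8/7) = h²*(-8/7) = -8*h²/7)
Z(b) = -3/58 (Z(b) = 3/(-2 - 56) = 3/(-58) = 3*(-1/58) = -3/58)
f = -48703/23408 (f = (20987 - 8/7*10²)/(8383 - 18415) = (20987 - 8/7*100)/(-10032) = (20987 - 800/7)*(-1/10032) = (146109/7)*(-1/10032) = -48703/23408 ≈ -2.0806)
Z(-6 - 3*3) - f = -3/58 - 1*(-48703/23408) = -3/58 + 48703/23408 = 1377275/678832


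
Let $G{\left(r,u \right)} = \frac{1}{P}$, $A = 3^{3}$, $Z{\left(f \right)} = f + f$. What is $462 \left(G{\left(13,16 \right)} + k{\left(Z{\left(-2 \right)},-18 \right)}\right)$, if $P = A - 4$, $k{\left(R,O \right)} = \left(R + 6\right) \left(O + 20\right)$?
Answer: $\frac{42966}{23} \approx 1868.1$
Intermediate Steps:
$Z{\left(f \right)} = 2 f$
$A = 27$
$k{\left(R,O \right)} = \left(6 + R\right) \left(20 + O\right)$
$P = 23$ ($P = 27 - 4 = 23$)
$G{\left(r,u \right)} = \frac{1}{23}$
$462 \left(G{\left(13,16 \right)} + k{\left(Z{\left(-2 \right)},-18 \right)}\right) = 462 \left(\frac{1}{23} + \left(120 + 6 \left(-18\right) + 20 \cdot 2 \left(-2\right) - 18 \cdot 2 \left(-2\right)\right)\right) = 462 \left(\frac{1}{23} + \left(120 - 108 + 20 \left(-4\right) - -72\right)\right) = 462 \left(\frac{1}{23} + \left(120 - 108 - 80 + 72\right)\right) = 462 \left(\frac{1}{23} + 4\right) = 462 \cdot \frac{93}{23} = \frac{42966}{23}$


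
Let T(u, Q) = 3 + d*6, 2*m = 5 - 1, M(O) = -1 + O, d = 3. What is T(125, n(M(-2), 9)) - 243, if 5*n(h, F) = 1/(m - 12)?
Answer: -222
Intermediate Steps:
m = 2 (m = (5 - 1)/2 = (½)*4 = 2)
n(h, F) = -1/50 (n(h, F) = 1/(5*(2 - 12)) = (⅕)/(-10) = (⅕)*(-⅒) = -1/50)
T(u, Q) = 21 (T(u, Q) = 3 + 3*6 = 3 + 18 = 21)
T(125, n(M(-2), 9)) - 243 = 21 - 243 = -222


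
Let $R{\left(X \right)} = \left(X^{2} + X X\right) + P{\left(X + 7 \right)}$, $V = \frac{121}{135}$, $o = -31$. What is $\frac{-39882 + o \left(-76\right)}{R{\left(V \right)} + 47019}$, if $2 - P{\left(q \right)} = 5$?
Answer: $- \frac{341955675}{428447941} \approx -0.79813$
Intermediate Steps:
$P{\left(q \right)} = -3$ ($P{\left(q \right)} = 2 - 5 = -3$)
$V = \frac{121}{135}$ ($V = 121 \cdot \frac{1}{135} = \frac{121}{135} \approx 0.8963$)
$R{\left(X \right)} = -3 + 2 X^{2}$ ($R{\left(X \right)} = \left(X^{2} + X X\right) - 3 = \left(X^{2} + X^{2}\right) - 3 = 2 X^{2} - 3 = -3 + 2 X^{2}$)
$\frac{-39882 + o \left(-76\right)}{R{\left(V \right)} + 47019} = \frac{-39882 - -2356}{\left(-3 + 2 \left(\frac{121}{135}\right)^{2}\right) + 47019} = \frac{-39882 + 2356}{\left(-3 + 2 \cdot \frac{14641}{18225}\right) + 47019} = - \frac{37526}{\left(-3 + \frac{29282}{18225}\right) + 47019} = - \frac{37526}{- \frac{25393}{18225} + 47019} = - \frac{37526}{\frac{856895882}{18225}} = \left(-37526\right) \frac{18225}{856895882} = - \frac{341955675}{428447941}$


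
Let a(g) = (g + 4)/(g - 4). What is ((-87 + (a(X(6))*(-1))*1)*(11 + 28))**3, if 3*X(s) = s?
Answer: -35158608576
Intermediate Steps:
X(s) = s/3
a(g) = (4 + g)/(-4 + g)
((-87 + (a(X(6))*(-1))*1)*(11 + 28))**3 = ((-87 + (((4 + (1/3)*6)/(-4 + (1/3)*6))*(-1))*1)*(11 + 28))**3 = ((-87 + (((4 + 2)/(-4 + 2))*(-1))*1)*39)**3 = ((-87 + ((6/(-2))*(-1))*1)*39)**3 = ((-87 + (-1/2*6*(-1))*1)*39)**3 = ((-87 - 3*(-1)*1)*39)**3 = ((-87 + 3*1)*39)**3 = ((-87 + 3)*39)**3 = (-84*39)**3 = (-3276)**3 = -35158608576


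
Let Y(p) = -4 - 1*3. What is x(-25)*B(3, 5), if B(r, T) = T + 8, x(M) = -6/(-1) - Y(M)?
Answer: 169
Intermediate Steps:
Y(p) = -7 (Y(p) = -4 - 3 = -7)
x(M) = 13 (x(M) = -6/(-1) - 1*(-7) = -6*(-1) + 7 = 6 + 7 = 13)
B(r, T) = 8 + T
x(-25)*B(3, 5) = 13*(8 + 5) = 13*13 = 169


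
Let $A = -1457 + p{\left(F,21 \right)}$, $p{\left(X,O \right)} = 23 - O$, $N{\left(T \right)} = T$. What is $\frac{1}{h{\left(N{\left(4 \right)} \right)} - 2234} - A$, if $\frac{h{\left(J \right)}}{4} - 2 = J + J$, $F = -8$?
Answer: $\frac{3192269}{2194} \approx 1455.0$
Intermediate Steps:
$h{\left(J \right)} = 8 + 8 J$ ($h{\left(J \right)} = 8 + 4 \left(J + J\right) = 8 + 4 \cdot 2 J = 8 + 8 J$)
$A = -1455$ ($A = -1457 + \left(23 - 21\right) = -1457 + 2 = -1455$)
$\frac{1}{h{\left(N{\left(4 \right)} \right)} - 2234} - A = \frac{1}{\left(8 + 8 \cdot 4\right) - 2234} - -1455 = \frac{1}{\left(8 + 32\right) - 2234} + 1455 = \frac{1}{40 - 2234} + 1455 = \frac{1}{-2194} + 1455 = - \frac{1}{2194} + 1455 = \frac{3192269}{2194}$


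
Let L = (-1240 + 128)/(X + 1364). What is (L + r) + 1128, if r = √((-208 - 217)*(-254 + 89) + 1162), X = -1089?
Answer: 309088/275 + √71287 ≈ 1391.0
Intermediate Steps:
r = √71287 (r = √(-425*(-165) + 1162) = √(70125 + 1162) = √71287 ≈ 267.00)
L = -1112/275 (L = (-1240 + 128)/(-1089 + 1364) = -1112/275 ≈ -4.0436)
(L + r) + 1128 = (-1112/275 + √71287) + 1128 = 309088/275 + √71287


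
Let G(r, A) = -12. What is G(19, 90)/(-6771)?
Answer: 4/2257 ≈ 0.0017723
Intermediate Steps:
G(19, 90)/(-6771) = -12/(-6771) = -12*(-1/6771) = 4/2257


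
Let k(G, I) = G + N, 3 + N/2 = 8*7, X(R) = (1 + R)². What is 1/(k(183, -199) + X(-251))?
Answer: 1/62789 ≈ 1.5926e-5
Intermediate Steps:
N = 106 (N = -6 + 2*(8*7) = -6 + 2*56 = -6 + 112 = 106)
k(G, I) = 106 + G (k(G, I) = G + 106 = 106 + G)
1/(k(183, -199) + X(-251)) = 1/((106 + 183) + (1 - 251)²) = 1/(289 + (-250)²) = 1/(289 + 62500) = 1/62789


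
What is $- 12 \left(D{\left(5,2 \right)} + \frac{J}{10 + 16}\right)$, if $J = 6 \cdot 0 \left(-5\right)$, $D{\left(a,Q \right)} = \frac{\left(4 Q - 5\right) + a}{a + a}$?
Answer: $- \frac{48}{5} \approx -9.6$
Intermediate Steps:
$D{\left(a,Q \right)} = \frac{-5 + a + 4 Q}{2 a}$ ($D{\left(a,Q \right)} = \frac{\left(-5 + 4 Q\right) + a}{2 a} = \left(-5 + a + 4 Q\right) \frac{1}{2 a} = \frac{-5 + a + 4 Q}{2 a}$)
$J = 0$ ($J = 0 \left(-5\right) = 0$)
$- 12 \left(D{\left(5,2 \right)} + \frac{J}{10 + 16}\right) = - 12 \left(\frac{-5 + 5 + 4 \cdot 2}{2 \cdot 5} + \frac{0}{10 + 16}\right) = - 12 \left(\frac{1}{2} \cdot \frac{1}{5} \left(-5 + 5 + 8\right) + \frac{0}{26}\right) = - 12 \left(\frac{1}{2} \cdot \frac{1}{5} \cdot 8 + 0 \cdot \frac{1}{26}\right) = - 12 \left(\frac{4}{5} + 0\right) = \left(-12\right) \frac{4}{5} = - \frac{48}{5}$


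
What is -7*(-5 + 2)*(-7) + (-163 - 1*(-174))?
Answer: -136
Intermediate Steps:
-7*(-5 + 2)*(-7) + (-163 - 1*(-174)) = -7*(-3)*(-7) + (-163 + 174) = 21*(-7) + 11 = -147 + 11 = -136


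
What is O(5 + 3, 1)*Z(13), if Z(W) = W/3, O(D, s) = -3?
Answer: -13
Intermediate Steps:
Z(W) = W/3 (Z(W) = W*(⅓) = W/3)
O(5 + 3, 1)*Z(13) = -13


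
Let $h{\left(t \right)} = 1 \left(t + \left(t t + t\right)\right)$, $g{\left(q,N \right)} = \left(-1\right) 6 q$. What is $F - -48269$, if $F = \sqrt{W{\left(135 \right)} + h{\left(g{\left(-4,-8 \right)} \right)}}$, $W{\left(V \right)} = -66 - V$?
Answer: $48269 + 3 \sqrt{47} \approx 48290.0$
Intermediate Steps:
$g{\left(q,N \right)} = - 6 q$
$h{\left(t \right)} = t^{2} + 2 t$ ($h{\left(t \right)} = 1 \left(t + \left(t^{2} + t\right)\right) = 1 \left(t + \left(t + t^{2}\right)\right) = 1 \left(t^{2} + 2 t\right) = t^{2} + 2 t$)
$F = 3 \sqrt{47}$ ($F = \sqrt{\left(-66 - 135\right) + \left(-6\right) \left(-4\right) \left(2 - -24\right)} = \sqrt{\left(-66 - 135\right) + 24 \left(2 + 24\right)} = \sqrt{-201 + 24 \cdot 26} = \sqrt{-201 + 624} = \sqrt{423} = 3 \sqrt{47} \approx 20.567$)
$F - -48269 = 3 \sqrt{47} - -48269 = 3 \sqrt{47} + 48269 = 48269 + 3 \sqrt{47}$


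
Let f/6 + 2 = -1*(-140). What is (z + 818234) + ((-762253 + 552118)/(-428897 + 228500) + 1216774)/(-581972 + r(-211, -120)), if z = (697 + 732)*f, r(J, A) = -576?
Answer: 77883435524733521/38913623852 ≈ 2.0014e+6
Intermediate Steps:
f = 828 (f = -12 + 6*(-1*(-140)) = -12 + 6*140 = -12 + 840 = 828)
z = 1183212 (z = (697 + 732)*828 = 1429*828 = 1183212)
(z + 818234) + ((-762253 + 552118)/(-428897 + 228500) + 1216774)/(-581972 + r(-211, -120)) = (1183212 + 818234) + ((-762253 + 552118)/(-428897 + 228500) + 1216774)/(-581972 - 576) = 2001446 + (-210135/(-200397) + 1216774)/(-582548) = 2001446 + (-210135*(-1/200397) + 1216774)*(-1/582548) = 2001446 + (70045/66799 + 1216774)*(-1/582548) = 2001446 + (81279356471/66799)*(-1/582548) = 2001446 - 81279356471/38913623852 = 77883435524733521/38913623852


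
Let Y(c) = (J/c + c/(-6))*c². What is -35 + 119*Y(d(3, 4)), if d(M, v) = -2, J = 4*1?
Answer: -2485/3 ≈ -828.33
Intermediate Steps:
J = 4
Y(c) = c²*(4/c - c/6) (Y(c) = (4/c + c/(-6))*c² = (4/c + c*(-⅙))*c² = (4/c - c/6)*c² = c²*(4/c - c/6))
-35 + 119*Y(d(3, 4)) = -35 + 119*((⅙)*(-2)*(24 - 1*(-2)²)) = -35 + 119*((⅙)*(-2)*(24 - 1*4)) = -35 + 119*((⅙)*(-2)*(24 - 4)) = -35 + 119*((⅙)*(-2)*20) = -35 + 119*(-20/3) = -35 - 2380/3 = -2485/3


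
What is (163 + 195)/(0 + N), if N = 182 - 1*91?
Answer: 358/91 ≈ 3.9341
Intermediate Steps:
N = 91 (N = 182 - 91 = 91)
(163 + 195)/(0 + N) = (163 + 195)/(0 + 91) = 358/91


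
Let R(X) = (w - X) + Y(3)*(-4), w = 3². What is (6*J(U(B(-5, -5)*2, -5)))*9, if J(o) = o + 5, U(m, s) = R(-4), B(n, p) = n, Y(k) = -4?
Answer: 1836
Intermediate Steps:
w = 9
R(X) = 25 - X (R(X) = (9 - X) - 4*(-4) = (9 - X) + 16 = 25 - X)
U(m, s) = 29 (U(m, s) = 25 - 1*(-4) = 25 + 4 = 29)
J(o) = 5 + o
(6*J(U(B(-5, -5)*2, -5)))*9 = (6*(5 + 29))*9 = (6*34)*9 = 204*9 = 1836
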